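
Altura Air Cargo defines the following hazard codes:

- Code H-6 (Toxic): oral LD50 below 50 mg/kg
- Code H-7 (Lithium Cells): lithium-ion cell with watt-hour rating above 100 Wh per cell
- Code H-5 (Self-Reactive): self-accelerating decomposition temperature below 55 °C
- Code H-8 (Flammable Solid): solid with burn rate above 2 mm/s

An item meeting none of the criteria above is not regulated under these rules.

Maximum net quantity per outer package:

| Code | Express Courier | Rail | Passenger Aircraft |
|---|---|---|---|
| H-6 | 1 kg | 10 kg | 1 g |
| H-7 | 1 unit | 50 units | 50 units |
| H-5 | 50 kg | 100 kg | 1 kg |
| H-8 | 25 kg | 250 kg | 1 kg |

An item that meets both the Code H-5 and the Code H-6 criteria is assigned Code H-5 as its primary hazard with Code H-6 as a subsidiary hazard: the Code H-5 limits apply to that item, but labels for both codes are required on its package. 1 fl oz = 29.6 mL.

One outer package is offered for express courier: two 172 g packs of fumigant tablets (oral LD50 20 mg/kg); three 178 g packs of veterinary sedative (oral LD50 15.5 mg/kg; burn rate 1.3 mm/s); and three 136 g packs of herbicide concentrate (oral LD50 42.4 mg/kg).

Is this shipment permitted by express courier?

With oral LD50 20 mg/kg (< 50 mg/kg), the fumigant tablets fall in Code H-6.
Oral LD50 15.5 mg/kg meets the Code H-6 criterion (Toxic), so the veterinary sedative is Code H-6.
Herbicide concentrate: oral LD50 42.4 mg/kg < 50 mg/kg → Code H-6 (Toxic).
Total Code H-6: (two 172 g packs = 344 g) + (three 178 g packs = 534 g) + (three 136 g packs = 408 g) = 1.286 kg.
1.286 kg exceeds the express courier limit of 1 kg for Code H-6.

No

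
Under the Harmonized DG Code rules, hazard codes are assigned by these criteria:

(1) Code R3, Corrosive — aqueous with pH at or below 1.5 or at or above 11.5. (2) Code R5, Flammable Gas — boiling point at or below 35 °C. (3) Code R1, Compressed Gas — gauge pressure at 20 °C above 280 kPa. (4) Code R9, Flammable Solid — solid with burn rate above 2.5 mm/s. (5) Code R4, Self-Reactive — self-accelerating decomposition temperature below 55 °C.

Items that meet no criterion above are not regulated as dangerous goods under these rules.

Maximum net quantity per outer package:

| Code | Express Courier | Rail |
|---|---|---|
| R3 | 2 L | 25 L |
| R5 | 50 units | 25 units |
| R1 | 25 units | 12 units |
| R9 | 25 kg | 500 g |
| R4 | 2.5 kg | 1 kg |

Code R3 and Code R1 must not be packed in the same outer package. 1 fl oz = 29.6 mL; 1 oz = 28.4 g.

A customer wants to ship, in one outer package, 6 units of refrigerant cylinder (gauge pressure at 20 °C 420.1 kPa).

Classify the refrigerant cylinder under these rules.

Code R1

Gauge pressure at 20 °C 420.1 kPa meets the Code R1 criterion (Compressed Gas), so the refrigerant cylinder is Code R1.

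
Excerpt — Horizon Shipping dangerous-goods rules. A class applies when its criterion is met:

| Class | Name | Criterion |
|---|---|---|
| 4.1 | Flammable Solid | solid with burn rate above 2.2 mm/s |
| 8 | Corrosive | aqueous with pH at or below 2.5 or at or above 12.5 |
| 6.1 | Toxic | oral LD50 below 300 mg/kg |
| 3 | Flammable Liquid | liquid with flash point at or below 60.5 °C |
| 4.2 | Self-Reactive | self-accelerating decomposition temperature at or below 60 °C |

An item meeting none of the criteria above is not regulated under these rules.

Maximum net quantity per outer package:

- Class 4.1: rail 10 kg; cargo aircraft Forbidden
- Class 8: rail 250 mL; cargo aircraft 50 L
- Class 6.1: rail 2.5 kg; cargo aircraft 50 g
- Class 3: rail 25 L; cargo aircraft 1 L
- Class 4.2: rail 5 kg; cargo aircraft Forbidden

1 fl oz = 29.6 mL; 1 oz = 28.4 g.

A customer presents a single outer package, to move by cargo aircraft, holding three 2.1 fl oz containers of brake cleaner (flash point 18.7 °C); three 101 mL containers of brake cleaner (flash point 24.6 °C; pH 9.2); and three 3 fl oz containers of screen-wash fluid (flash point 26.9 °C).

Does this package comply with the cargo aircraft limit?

With flash point 18.7 °C (≤ 60.5 °C), the brake cleaner falls in Class 3.
Brake cleaner: flash point 24.6 °C ≤ 60.5 °C → Class 3 (Flammable Liquid).
The screen-wash fluid has flash point 26.9 °C, which is ≤ 60.5 °C, so it is Class 3 (Flammable Liquid).
Total Class 3: (three 2.1 fl oz containers = 186.48 mL) + (three 101 mL containers = 303 mL) + (three 3 fl oz containers = 266.4 mL) = 755.88 mL.
That is within the Class 3 cargo aircraft limit of 1 L.

Yes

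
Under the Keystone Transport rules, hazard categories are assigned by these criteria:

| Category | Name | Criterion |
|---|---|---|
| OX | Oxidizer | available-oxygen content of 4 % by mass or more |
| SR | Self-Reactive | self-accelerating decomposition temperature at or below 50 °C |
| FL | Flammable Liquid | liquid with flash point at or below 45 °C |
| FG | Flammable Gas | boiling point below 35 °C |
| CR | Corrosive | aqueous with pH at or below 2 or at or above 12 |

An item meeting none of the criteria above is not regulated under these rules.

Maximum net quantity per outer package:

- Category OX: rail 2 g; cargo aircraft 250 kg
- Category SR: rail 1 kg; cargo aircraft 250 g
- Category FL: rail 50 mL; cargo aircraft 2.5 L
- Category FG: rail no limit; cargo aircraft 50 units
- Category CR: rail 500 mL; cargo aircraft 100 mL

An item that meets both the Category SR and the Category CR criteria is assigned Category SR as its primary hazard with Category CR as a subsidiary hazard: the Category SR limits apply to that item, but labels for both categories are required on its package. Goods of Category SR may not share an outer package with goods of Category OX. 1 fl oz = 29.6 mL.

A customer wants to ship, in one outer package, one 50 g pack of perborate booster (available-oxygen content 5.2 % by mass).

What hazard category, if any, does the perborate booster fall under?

With available-oxygen content 5.2 % by mass (≥ 4 % by mass), the perborate booster falls in Category OX.

Category OX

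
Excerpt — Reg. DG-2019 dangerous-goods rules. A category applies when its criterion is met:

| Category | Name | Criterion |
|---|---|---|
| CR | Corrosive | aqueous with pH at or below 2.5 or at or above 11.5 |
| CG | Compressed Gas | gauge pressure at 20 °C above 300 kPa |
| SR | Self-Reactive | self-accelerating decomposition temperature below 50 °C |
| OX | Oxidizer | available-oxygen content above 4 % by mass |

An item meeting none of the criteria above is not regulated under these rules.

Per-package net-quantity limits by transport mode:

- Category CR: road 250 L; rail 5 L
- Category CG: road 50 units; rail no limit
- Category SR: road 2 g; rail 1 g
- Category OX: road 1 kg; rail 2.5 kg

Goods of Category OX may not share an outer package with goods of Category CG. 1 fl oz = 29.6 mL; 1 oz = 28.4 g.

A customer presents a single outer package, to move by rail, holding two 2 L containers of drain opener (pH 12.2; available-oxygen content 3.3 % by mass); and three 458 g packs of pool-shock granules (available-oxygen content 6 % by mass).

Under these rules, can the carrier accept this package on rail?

Yes

With pH 12.2 (≥ 11.5), the drain opener falls in Category CR.
Pool-shock granules: available-oxygen content 6 % by mass > 4 % by mass → Category OX (Oxidizer).
Category OX quantity: three 458 g packs = 1.374 kg.
That is within the Category OX rail limit of 2.5 kg.
Category CR quantity: two 2 L containers = 4 L.
That is within the Category CR rail limit of 5 L.
The segregation rule (Category OX with Category CG) does not apply to Category OX with Category CR.
Every hazard category is within its rail limit and no segregation rule is violated.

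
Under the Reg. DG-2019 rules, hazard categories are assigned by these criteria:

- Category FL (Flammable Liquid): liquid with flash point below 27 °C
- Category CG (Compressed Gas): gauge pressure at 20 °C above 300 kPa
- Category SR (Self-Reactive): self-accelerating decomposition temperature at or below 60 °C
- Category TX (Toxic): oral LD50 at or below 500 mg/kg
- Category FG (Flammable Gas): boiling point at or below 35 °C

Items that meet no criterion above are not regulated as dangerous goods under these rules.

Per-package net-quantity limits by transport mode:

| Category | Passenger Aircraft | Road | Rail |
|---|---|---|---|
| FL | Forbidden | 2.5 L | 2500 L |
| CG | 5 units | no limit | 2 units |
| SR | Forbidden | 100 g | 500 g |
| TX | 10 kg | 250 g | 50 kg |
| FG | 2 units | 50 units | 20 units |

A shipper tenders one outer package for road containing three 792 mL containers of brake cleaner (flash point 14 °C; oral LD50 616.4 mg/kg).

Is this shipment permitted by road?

Yes

Flash point 14 °C meets the Category FL criterion (Flammable Liquid), so the brake cleaner is Category FL.
Category FL quantity: three 792 mL containers = 2.376 L.
That is within the Category FL road limit of 2.5 L.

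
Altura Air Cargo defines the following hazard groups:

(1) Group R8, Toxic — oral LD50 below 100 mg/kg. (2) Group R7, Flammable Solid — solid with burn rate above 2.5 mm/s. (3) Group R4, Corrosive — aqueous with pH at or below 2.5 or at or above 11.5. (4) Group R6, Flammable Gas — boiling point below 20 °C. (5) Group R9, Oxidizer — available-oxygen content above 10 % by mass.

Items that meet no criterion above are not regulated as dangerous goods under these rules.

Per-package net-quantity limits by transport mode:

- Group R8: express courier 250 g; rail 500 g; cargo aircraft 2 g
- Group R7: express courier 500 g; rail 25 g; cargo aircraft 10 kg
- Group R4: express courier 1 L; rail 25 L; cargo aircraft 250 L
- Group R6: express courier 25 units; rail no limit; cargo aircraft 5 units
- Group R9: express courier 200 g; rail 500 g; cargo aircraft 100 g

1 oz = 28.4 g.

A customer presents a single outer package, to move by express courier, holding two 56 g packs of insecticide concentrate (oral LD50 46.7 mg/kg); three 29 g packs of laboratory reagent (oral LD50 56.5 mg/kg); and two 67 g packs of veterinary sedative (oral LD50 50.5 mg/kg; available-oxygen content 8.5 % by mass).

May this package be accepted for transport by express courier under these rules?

No

With oral LD50 46.7 mg/kg (< 100 mg/kg), the insecticide concentrate falls in Group R8.
With oral LD50 56.5 mg/kg (< 100 mg/kg), the laboratory reagent falls in Group R8.
With oral LD50 50.5 mg/kg (< 100 mg/kg), the veterinary sedative falls in Group R8.
Group R8 net quantity: (two 56 g packs = 112 g) + (three 29 g packs = 87 g) + (two 67 g packs = 134 g) = 333 g.
333 g > 250 g (express courier limit, Group R8) — over the limit.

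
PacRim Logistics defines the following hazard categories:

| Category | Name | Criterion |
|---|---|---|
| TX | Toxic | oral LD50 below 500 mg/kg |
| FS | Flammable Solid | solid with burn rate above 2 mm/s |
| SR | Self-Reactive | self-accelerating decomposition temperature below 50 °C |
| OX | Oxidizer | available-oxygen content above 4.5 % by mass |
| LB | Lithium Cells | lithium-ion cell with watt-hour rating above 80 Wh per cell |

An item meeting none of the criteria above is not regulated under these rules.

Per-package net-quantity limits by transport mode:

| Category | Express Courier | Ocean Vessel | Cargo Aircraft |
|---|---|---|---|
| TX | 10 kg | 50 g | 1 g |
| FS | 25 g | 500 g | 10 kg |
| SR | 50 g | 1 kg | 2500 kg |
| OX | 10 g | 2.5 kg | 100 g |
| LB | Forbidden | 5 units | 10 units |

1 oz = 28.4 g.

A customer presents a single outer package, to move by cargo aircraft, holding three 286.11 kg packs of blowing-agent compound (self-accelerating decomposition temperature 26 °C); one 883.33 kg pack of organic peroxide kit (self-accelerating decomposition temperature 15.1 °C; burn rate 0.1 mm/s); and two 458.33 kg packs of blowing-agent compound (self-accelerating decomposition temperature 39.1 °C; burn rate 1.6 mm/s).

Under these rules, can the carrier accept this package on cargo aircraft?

No

Blowing-agent compound: self-accelerating decomposition temperature 26 °C < 50 °C → Category SR (Self-Reactive).
Self-accelerating decomposition temperature 15.1 °C meets the Category SR criterion (Self-Reactive), so the organic peroxide kit is Category SR.
With self-accelerating decomposition temperature 39.1 °C (< 50 °C), the blowing-agent compound falls in Category SR.
Total Category SR: (three 286.11 kg packs = 858.33 kg) + 883.33 kg + (two 458.33 kg packs = 916.66 kg) = 2658.32 kg.
That exceeds the Category SR cargo aircraft limit of 2500 kg.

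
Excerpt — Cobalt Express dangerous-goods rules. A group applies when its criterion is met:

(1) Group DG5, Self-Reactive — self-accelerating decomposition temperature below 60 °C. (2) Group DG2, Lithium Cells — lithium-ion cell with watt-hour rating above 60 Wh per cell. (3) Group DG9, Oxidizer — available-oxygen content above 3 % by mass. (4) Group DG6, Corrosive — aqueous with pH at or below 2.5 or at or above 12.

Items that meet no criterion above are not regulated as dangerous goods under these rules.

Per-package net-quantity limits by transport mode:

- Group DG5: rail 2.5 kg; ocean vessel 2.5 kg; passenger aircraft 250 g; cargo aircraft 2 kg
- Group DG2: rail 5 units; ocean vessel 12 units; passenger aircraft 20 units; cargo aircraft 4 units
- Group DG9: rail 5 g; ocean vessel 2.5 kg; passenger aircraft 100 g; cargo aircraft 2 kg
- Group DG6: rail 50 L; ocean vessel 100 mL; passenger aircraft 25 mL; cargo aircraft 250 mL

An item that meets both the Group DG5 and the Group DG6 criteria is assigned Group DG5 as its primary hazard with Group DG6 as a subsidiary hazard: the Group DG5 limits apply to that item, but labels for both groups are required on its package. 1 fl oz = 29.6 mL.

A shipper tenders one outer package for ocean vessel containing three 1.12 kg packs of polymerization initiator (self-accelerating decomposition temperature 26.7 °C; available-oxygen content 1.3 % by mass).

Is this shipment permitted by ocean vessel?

Polymerization initiator: self-accelerating decomposition temperature 26.7 °C < 60 °C → Group DG5 (Self-Reactive).
Group DG5 quantity: three 1.12 kg packs = 3.36 kg.
3.36 kg > 2.5 kg (ocean vessel limit, Group DG5) — over the limit.

No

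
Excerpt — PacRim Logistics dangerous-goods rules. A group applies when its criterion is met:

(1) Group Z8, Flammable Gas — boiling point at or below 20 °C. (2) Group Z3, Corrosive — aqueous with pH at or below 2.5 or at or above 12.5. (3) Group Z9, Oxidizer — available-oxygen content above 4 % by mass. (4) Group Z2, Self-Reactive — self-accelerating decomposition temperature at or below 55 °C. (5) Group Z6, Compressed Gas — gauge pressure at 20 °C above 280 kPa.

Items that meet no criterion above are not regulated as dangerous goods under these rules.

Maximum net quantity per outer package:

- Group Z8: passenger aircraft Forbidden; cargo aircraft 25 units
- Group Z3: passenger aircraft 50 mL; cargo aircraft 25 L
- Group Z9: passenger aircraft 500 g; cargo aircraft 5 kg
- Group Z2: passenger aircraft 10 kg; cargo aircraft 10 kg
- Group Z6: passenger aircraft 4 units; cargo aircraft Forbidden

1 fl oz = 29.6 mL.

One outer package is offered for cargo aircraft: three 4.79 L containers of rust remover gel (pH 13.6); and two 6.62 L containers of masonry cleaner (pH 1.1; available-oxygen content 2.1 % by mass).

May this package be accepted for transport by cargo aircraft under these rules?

With pH 13.6 (≥ 12.5), the rust remover gel falls in Group Z3.
The masonry cleaner has pH 1.1, which is ≤ 2.5, so it is Group Z3 (Corrosive).
Total Group Z3: (three 4.79 L containers = 14.37 L) + (two 6.62 L containers = 13.24 L) = 27.61 L.
27.61 L exceeds the cargo aircraft limit of 25 L for Group Z3.

No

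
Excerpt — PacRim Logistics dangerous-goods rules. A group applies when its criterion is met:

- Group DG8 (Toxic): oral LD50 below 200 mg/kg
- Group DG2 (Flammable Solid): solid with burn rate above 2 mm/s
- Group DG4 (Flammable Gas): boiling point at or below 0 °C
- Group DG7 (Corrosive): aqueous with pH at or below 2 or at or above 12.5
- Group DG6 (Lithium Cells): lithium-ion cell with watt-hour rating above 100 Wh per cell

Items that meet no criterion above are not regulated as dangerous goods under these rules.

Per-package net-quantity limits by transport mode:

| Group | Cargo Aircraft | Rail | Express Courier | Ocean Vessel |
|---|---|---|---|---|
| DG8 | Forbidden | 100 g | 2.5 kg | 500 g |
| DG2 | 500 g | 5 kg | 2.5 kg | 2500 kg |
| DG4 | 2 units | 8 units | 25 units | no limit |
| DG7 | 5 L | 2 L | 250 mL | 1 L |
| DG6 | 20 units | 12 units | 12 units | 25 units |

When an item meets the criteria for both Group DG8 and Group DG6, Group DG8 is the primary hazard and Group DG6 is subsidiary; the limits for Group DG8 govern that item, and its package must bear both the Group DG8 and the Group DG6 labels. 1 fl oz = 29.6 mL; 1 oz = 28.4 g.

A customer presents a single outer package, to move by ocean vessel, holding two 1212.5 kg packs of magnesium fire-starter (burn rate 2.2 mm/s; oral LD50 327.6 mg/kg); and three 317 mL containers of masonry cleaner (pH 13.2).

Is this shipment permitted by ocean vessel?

Magnesium fire-starter: burn rate 2.2 mm/s > 2 mm/s → Group DG2 (Flammable Solid).
pH 13.2 meets the Group DG7 criterion (Corrosive), so the masonry cleaner is Group DG7.
Group DG7 quantity: three 317 mL containers = 951 mL.
951 mL ≤ 1 L (ocean vessel limit, Group DG7) — within limit.
Group DG2 quantity: two 1212.5 kg packs = 2425 kg.
2425 kg ≤ 2500 kg (ocean vessel limit, Group DG2) — within limit.
Every hazard group is within its ocean vessel limit and no segregation rule is violated.

Yes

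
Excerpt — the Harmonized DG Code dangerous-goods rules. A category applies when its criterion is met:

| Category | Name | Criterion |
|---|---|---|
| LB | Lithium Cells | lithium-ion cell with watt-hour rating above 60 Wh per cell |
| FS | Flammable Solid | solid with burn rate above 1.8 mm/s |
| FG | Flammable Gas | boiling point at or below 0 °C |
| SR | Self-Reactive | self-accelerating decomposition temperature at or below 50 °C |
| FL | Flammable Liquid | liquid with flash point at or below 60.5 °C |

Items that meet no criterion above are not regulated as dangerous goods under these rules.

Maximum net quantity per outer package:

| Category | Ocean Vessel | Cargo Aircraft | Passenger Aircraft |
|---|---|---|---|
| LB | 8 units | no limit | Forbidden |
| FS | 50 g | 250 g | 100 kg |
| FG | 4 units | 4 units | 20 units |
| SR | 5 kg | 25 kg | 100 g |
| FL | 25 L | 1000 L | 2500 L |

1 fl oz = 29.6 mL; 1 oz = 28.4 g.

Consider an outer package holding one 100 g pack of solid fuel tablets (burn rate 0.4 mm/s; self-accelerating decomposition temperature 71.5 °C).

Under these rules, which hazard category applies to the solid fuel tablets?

burn rate 0.4 mm/s is not above 1.8 mm/s, so Category FS does not apply.
self-accelerating decomposition temperature 71.5 °C is not below 50 °C, so Category SR does not apply.
No criterion is met, so the item is not regulated.

Not regulated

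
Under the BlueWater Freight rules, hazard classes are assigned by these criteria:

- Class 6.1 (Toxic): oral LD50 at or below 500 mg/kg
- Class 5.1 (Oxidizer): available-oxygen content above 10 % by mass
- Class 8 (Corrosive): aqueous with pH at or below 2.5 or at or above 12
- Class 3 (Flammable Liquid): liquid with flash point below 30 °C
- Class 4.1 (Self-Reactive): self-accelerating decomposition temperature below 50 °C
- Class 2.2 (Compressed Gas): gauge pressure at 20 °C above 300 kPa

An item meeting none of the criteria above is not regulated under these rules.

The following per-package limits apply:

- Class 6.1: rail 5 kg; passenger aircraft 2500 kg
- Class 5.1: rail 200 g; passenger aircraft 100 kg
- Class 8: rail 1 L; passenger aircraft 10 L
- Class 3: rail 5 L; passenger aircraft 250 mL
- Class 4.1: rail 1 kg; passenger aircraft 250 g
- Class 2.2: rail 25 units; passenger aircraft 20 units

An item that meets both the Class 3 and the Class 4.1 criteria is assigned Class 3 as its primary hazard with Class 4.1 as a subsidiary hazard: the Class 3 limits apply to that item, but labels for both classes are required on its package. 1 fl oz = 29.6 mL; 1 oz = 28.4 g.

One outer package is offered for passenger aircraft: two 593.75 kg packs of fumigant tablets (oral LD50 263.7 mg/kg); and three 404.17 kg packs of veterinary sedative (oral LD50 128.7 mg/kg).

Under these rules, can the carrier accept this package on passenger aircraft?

Oral LD50 263.7 mg/kg meets the Class 6.1 criterion (Toxic), so the fumigant tablets are Class 6.1.
Oral LD50 128.7 mg/kg meets the Class 6.1 criterion (Toxic), so the veterinary sedative is Class 6.1.
Class 6.1 net quantity: (two 593.75 kg packs = 1187.5 kg) + (three 404.17 kg packs = 1212.51 kg) = 2400.01 kg.
2400.01 kg ≤ 2500 kg (passenger aircraft limit, Class 6.1) — within limit.

Yes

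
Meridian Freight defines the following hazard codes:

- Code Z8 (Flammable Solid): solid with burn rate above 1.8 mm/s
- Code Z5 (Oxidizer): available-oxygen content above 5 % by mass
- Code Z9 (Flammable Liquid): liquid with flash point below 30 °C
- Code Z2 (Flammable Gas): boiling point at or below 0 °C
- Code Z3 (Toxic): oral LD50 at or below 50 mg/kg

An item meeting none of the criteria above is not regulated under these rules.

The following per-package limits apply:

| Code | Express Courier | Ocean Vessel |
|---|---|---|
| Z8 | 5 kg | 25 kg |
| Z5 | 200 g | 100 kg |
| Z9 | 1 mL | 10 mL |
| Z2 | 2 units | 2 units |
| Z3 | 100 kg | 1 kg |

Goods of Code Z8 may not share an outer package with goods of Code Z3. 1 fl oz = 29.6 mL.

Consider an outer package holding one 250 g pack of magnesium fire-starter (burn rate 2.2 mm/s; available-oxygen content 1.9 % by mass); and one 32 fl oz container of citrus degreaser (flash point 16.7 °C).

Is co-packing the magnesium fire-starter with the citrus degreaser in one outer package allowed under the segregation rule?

Yes

The magnesium fire-starter has burn rate 2.2 mm/s, which is > 1.8 mm/s, so it is Code Z8 (Flammable Solid).
With flash point 16.7 °C (< 30 °C), the citrus degreaser falls in Code Z9.
No segregation rule bars Code Z8 with Code Z9.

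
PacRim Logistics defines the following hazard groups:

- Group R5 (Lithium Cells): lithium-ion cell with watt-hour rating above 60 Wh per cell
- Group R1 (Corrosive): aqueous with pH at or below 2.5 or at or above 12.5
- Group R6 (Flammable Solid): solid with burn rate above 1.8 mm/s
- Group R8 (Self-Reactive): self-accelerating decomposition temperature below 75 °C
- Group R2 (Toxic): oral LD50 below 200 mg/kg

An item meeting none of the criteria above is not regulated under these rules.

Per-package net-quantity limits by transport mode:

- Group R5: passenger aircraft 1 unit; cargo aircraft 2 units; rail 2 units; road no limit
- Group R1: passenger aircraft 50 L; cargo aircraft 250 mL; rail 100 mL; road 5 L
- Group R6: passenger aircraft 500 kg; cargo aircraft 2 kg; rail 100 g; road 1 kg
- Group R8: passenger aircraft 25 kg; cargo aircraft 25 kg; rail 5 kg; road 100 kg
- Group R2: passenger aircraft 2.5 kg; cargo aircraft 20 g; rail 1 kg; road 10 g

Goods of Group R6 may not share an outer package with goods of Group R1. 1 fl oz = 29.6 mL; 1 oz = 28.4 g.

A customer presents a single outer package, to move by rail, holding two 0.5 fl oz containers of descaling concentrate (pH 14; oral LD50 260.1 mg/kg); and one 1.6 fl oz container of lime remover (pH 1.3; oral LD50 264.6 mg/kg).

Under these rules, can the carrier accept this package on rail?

Yes

The descaling concentrate has pH 14, which is ≥ 12.5, so it is Group R1 (Corrosive).
pH 1.3 meets the Group R1 criterion (Corrosive), so the lime remover is Group R1.
Group R1 net quantity: (two 0.5 fl oz containers = 29.6 mL) + (one 1.6 fl oz container = 47.36 mL) = 76.96 mL.
That is within the Group R1 rail limit of 100 mL.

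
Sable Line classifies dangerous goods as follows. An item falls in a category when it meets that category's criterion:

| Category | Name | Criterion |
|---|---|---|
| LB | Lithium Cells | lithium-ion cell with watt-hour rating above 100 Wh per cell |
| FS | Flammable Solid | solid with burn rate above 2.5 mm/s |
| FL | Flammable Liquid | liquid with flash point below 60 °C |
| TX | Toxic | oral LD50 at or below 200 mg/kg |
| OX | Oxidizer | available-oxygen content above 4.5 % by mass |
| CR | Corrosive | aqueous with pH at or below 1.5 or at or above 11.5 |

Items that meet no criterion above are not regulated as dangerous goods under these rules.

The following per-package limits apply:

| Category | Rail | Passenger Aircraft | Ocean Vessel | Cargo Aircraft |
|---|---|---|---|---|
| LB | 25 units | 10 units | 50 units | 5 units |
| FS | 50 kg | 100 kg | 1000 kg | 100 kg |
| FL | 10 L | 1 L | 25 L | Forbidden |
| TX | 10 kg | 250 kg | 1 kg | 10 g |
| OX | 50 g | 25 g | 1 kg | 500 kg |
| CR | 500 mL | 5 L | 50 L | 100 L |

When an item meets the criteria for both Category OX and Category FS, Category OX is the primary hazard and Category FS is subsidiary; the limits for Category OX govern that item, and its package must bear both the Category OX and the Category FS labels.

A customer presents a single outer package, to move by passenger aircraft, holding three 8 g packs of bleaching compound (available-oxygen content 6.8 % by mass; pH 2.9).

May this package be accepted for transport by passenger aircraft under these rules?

With available-oxygen content 6.8 % by mass (> 4.5 % by mass), the bleaching compound falls in Category OX.
Category OX quantity: three 8 g packs = 24 g.
24 g is within the passenger aircraft limit of 25 g for Category OX.

Yes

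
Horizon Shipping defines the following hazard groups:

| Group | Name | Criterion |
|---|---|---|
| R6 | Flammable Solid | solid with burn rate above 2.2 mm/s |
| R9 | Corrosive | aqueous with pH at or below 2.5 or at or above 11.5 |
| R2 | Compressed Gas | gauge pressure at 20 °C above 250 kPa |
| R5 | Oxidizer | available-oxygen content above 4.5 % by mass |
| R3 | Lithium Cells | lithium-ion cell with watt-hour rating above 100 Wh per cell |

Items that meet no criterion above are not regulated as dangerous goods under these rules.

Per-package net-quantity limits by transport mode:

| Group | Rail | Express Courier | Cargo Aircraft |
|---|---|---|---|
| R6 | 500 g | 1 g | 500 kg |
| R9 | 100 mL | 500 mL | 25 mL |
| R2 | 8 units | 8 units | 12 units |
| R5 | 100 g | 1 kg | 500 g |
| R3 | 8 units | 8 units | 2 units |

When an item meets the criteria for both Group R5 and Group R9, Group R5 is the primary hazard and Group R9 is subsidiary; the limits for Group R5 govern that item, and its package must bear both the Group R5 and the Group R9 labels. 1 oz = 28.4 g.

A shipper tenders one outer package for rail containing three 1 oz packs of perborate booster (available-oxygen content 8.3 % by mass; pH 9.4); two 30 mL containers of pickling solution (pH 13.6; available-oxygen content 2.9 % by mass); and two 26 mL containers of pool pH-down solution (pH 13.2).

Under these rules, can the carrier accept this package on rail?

No

Perborate booster: available-oxygen content 8.3 % by mass > 4.5 % by mass → Group R5 (Oxidizer).
Pickling solution: pH 13.6 ≥ 11.5 → Group R9 (Corrosive).
The pool pH-down solution has pH 13.2, which is ≥ 11.5, so it is Group R9 (Corrosive).
Total Group R9: (two 30 mL containers = 60 mL) + (two 26 mL containers = 52 mL) = 112 mL.
That exceeds the Group R9 rail limit of 100 mL.
Group R5 quantity: three 1 oz packs = 85.2 g.
That is within the Group R5 rail limit of 100 g.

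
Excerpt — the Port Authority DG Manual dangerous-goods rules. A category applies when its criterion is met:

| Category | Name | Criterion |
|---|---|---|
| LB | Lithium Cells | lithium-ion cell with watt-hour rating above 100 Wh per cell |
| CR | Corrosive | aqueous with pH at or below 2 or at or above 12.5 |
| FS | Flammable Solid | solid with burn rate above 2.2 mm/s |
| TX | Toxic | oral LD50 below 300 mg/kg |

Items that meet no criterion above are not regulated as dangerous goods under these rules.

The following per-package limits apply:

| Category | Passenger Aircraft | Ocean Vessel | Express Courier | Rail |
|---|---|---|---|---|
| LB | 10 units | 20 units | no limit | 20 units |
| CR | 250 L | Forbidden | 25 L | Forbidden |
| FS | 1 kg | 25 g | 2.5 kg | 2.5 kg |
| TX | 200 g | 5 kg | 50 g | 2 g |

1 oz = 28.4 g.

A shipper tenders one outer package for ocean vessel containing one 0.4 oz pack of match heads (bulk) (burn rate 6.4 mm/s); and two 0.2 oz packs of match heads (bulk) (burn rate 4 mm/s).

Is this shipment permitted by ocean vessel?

The match heads (bulk) have burn rate 6.4 mm/s, which is > 2.2 mm/s, so they are Category FS (Flammable Solid).
Burn rate 4 mm/s meets the Category FS criterion (Flammable Solid), so the match heads (bulk) are Category FS.
Total Category FS: (one 0.4 oz pack = 11.36 g) + (two 0.2 oz packs = 11.36 g) = 22.72 g.
That is within the Category FS ocean vessel limit of 25 g.

Yes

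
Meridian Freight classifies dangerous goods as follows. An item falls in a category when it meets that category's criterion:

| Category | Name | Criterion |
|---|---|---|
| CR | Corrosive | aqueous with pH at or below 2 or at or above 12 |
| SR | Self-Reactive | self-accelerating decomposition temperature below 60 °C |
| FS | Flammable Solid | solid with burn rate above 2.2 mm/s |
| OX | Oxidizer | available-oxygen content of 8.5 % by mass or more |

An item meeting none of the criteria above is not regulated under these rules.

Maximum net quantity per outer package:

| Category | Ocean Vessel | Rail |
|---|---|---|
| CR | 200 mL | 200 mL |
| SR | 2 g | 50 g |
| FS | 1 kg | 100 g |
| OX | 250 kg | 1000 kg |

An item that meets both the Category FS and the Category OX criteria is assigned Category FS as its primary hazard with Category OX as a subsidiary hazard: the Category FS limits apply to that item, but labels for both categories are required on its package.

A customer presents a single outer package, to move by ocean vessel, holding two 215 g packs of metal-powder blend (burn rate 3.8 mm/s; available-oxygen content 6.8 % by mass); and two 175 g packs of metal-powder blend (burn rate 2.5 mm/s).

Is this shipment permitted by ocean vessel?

With burn rate 3.8 mm/s (> 2.2 mm/s), the metal-powder blend falls in Category FS.
Burn rate 2.5 mm/s meets the Category FS criterion (Flammable Solid), so the metal-powder blend is Category FS.
Category FS net quantity: (two 215 g packs = 430 g) + (two 175 g packs = 350 g) = 780 g.
780 g ≤ 1 kg (ocean vessel limit, Category FS) — within limit.

Yes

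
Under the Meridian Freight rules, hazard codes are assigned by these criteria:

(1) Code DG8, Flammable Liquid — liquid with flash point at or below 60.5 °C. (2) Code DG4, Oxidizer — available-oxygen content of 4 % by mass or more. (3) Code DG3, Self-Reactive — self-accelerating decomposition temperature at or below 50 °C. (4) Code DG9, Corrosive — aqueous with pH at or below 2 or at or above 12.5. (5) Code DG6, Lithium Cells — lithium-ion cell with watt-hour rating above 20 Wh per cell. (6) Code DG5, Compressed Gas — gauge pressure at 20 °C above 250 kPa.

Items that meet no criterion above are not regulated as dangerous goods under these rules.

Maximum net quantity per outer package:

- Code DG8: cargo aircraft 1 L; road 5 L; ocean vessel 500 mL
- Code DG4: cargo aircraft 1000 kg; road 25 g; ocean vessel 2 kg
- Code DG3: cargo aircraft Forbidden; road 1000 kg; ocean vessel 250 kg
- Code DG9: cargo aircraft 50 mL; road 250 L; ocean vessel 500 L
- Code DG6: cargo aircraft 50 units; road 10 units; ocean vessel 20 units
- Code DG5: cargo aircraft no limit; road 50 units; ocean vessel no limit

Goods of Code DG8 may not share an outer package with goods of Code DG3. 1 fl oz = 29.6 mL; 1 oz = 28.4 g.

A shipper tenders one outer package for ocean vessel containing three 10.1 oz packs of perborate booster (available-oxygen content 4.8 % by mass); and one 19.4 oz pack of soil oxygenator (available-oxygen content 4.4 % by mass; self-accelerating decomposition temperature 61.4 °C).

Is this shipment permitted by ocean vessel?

Perborate booster: available-oxygen content 4.8 % by mass ≥ 4 % by mass → Code DG4 (Oxidizer).
Soil oxygenator: available-oxygen content 4.4 % by mass ≥ 4 % by mass → Code DG4 (Oxidizer).
Code DG4 net quantity: (three 10.1 oz packs = 860.52 g) + (one 19.4 oz pack = 550.96 g) = 1411.48 g.
1411.48 g ≤ 2 kg (ocean vessel limit, Code DG4) — within limit.

Yes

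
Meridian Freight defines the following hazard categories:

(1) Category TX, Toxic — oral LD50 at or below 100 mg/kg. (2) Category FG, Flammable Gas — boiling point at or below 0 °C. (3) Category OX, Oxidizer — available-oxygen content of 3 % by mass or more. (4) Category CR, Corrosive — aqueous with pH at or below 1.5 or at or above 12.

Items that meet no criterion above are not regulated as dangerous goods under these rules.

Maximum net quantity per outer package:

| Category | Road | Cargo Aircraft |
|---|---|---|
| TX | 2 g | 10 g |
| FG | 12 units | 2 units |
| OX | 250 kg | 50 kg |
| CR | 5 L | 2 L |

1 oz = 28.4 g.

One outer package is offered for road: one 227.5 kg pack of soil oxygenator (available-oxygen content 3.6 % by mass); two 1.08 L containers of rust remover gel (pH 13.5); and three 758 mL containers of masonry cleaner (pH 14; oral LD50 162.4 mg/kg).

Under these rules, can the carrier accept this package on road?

Yes

With available-oxygen content 3.6 % by mass (≥ 3 % by mass), the soil oxygenator falls in Category OX.
The rust remover gel has pH 13.5, which is ≥ 12, so it is Category CR (Corrosive).
The masonry cleaner has pH 14, which is ≥ 12, so it is Category CR (Corrosive).
Total Category CR: (two 1.08 L containers = 2.16 L) + (three 758 mL containers = 2.274 L) = 4.434 L.
That is within the Category CR road limit of 5 L.
Category OX quantity: 227.5 kg.
That is within the Category OX road limit of 250 kg.
Every hazard category is within its road limit and no segregation rule is violated.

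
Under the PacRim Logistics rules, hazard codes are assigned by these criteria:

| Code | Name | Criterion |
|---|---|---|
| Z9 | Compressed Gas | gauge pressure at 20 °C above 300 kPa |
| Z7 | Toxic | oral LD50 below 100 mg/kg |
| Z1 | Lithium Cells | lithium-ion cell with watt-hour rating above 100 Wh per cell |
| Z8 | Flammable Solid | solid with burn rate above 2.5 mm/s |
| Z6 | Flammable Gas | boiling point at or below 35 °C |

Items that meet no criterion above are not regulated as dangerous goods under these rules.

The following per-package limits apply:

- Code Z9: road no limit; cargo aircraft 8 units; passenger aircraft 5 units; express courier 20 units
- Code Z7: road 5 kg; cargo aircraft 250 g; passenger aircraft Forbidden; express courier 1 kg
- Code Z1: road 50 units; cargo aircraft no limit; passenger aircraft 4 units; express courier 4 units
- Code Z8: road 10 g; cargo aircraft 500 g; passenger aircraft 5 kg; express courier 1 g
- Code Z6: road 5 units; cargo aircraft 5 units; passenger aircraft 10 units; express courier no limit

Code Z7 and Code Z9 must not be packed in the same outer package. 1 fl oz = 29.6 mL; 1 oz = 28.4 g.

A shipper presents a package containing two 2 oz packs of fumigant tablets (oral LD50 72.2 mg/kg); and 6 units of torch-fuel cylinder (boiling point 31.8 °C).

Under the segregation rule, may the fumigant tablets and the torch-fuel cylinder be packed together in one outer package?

Yes

Oral LD50 72.2 mg/kg meets the Code Z7 criterion (Toxic), so the fumigant tablets are Code Z7.
With boiling point 31.8 °C (≤ 35 °C), the torch-fuel cylinder falls in Code Z6.
No segregation rule bars Code Z7 with Code Z6.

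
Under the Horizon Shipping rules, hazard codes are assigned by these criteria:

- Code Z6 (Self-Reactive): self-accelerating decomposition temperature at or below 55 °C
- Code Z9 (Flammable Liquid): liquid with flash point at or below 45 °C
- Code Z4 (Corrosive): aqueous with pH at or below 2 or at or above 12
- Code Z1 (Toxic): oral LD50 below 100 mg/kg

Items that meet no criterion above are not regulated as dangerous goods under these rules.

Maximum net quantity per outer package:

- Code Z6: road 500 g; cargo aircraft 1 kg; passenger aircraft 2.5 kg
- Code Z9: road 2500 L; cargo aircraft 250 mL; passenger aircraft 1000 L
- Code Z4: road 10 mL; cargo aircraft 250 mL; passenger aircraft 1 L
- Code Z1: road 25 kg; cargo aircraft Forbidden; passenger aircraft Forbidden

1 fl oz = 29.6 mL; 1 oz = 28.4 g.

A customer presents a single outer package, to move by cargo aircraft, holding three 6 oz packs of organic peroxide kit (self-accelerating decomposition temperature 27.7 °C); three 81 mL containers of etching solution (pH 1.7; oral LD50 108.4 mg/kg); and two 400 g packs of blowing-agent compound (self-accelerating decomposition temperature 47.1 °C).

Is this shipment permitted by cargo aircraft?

No

Self-accelerating decomposition temperature 27.7 °C meets the Code Z6 criterion (Self-Reactive), so the organic peroxide kit is Code Z6.
With pH 1.7 (≤ 2), the etching solution falls in Code Z4.
Self-accelerating decomposition temperature 47.1 °C meets the Code Z6 criterion (Self-Reactive), so the blowing-agent compound is Code Z6.
Total Code Z6: (three 6 oz packs = 511.2 g) + (two 400 g packs = 800 g) = 1311.2 g.
1311.2 g exceeds the cargo aircraft limit of 1 kg for Code Z6.
Code Z4 quantity: three 81 mL containers = 243 mL.
That is within the Code Z4 cargo aircraft limit of 250 mL.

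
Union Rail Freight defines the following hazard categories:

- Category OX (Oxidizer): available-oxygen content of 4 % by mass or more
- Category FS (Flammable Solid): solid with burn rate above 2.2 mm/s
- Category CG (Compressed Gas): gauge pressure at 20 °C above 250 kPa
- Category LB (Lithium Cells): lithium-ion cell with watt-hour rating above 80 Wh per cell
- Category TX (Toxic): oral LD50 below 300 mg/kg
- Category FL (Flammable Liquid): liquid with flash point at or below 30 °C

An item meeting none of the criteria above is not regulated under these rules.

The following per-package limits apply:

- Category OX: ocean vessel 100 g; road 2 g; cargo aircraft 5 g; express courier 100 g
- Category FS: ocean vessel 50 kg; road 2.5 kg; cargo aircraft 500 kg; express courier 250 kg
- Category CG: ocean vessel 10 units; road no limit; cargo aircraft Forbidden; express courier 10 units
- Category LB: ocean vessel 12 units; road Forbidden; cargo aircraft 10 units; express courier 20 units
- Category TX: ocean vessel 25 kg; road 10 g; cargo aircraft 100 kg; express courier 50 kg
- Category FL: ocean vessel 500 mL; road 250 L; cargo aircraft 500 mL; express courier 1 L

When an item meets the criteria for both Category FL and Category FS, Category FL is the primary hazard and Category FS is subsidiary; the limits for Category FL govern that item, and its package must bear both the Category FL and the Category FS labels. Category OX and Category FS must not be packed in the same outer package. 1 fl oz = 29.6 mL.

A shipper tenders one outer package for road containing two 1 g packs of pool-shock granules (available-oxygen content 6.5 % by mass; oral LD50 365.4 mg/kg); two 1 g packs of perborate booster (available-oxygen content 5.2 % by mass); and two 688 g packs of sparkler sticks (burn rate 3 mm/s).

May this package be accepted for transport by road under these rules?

No

Pool-shock granules: available-oxygen content 6.5 % by mass ≥ 4 % by mass → Category OX (Oxidizer).
The perborate booster has available-oxygen content 5.2 % by mass, which is ≥ 4 % by mass, so it is Category OX (Oxidizer).
Burn rate 3 mm/s meets the Category FS criterion (Flammable Solid), so the sparkler sticks are Category FS.
Total Category OX: (two 1 g packs = 2 g) + (two 1 g packs = 2 g) = 4 g.
4 g exceeds the road limit of 2 g for Category OX.
Category FS quantity: two 688 g packs = 1.376 kg.
That is within the Category FS road limit of 2.5 kg.
Category OX and Category FS may not share an outer package.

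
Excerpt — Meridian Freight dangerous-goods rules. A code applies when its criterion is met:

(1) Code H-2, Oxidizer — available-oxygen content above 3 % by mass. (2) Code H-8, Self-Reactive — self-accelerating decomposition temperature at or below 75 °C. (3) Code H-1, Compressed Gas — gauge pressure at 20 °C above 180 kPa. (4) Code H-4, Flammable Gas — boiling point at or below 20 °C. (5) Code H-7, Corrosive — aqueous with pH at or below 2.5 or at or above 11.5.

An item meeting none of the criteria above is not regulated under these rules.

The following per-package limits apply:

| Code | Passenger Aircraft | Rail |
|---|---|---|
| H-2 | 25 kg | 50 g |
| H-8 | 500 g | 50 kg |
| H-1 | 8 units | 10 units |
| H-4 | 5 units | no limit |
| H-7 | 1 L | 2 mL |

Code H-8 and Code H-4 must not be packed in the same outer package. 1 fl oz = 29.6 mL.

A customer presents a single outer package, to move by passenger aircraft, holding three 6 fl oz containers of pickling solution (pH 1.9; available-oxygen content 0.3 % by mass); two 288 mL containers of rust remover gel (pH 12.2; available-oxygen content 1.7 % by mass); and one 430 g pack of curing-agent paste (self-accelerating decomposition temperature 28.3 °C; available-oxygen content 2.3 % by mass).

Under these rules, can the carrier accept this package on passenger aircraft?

Pickling solution: pH 1.9 ≤ 2.5 → Code H-7 (Corrosive).
The rust remover gel has pH 12.2, which is ≥ 11.5, so it is Code H-7 (Corrosive).
Curing-agent paste: self-accelerating decomposition temperature 28.3 °C ≤ 75 °C → Code H-8 (Self-Reactive).
Code H-8 quantity: 430 g.
430 g is within the passenger aircraft limit of 500 g for Code H-8.
Code H-7 net quantity: (three 6 fl oz containers = 532.8 mL) + (two 288 mL containers = 576 mL) = 1108.8 mL.
1108.8 mL > 1 L (passenger aircraft limit, Code H-7) — over the limit.
The segregation rule (Code H-8 with Code H-4) does not apply to Code H-8 with Code H-7.

No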